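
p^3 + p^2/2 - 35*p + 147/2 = (p - 7/2)*(p - 3)*(p + 7)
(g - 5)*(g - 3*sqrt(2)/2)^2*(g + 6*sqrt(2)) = g^4 - 5*g^3 + 3*sqrt(2)*g^3 - 63*g^2/2 - 15*sqrt(2)*g^2 + 27*sqrt(2)*g + 315*g/2 - 135*sqrt(2)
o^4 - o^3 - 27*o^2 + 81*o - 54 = (o - 3)^2*(o - 1)*(o + 6)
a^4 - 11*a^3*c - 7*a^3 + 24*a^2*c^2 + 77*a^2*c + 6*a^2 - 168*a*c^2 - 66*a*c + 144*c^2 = (a - 6)*(a - 1)*(a - 8*c)*(a - 3*c)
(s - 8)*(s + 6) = s^2 - 2*s - 48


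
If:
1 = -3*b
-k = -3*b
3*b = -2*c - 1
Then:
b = -1/3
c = 0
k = -1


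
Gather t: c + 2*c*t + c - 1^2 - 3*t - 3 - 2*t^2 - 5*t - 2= 2*c - 2*t^2 + t*(2*c - 8) - 6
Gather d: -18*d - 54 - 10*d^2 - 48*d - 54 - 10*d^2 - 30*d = -20*d^2 - 96*d - 108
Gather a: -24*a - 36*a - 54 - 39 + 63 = -60*a - 30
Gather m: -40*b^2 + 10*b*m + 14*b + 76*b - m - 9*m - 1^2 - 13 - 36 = -40*b^2 + 90*b + m*(10*b - 10) - 50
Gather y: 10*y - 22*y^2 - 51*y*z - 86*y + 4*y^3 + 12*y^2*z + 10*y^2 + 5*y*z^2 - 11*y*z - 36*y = 4*y^3 + y^2*(12*z - 12) + y*(5*z^2 - 62*z - 112)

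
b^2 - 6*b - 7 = (b - 7)*(b + 1)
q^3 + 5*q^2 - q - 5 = (q - 1)*(q + 1)*(q + 5)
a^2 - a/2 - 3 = (a - 2)*(a + 3/2)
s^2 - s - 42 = (s - 7)*(s + 6)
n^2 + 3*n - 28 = (n - 4)*(n + 7)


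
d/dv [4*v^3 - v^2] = 2*v*(6*v - 1)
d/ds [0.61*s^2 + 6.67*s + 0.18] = 1.22*s + 6.67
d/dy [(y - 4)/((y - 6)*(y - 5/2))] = 4*(-y^2 + 8*y - 19)/(4*y^4 - 68*y^3 + 409*y^2 - 1020*y + 900)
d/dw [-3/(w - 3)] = 3/(w - 3)^2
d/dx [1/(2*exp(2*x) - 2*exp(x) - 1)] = (2 - 4*exp(x))*exp(x)/(-2*exp(2*x) + 2*exp(x) + 1)^2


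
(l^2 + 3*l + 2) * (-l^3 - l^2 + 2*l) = -l^5 - 4*l^4 - 3*l^3 + 4*l^2 + 4*l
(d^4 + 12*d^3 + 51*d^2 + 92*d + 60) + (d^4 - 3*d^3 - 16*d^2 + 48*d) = 2*d^4 + 9*d^3 + 35*d^2 + 140*d + 60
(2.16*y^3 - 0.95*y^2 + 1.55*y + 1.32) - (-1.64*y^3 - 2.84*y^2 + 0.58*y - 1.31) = 3.8*y^3 + 1.89*y^2 + 0.97*y + 2.63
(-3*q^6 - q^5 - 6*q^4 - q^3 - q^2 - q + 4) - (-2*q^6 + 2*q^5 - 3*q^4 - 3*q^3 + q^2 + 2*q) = -q^6 - 3*q^5 - 3*q^4 + 2*q^3 - 2*q^2 - 3*q + 4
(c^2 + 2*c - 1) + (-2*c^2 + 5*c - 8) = -c^2 + 7*c - 9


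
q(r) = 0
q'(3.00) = 0.00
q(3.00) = 0.00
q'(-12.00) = 0.00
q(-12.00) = 0.00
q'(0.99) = 0.00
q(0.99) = 0.00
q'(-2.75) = 0.00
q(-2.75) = 0.00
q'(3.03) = 0.00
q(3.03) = 0.00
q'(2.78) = 0.00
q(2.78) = 0.00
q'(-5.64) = 0.00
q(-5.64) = 0.00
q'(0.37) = 0.00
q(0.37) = 0.00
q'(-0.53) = 0.00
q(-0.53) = 0.00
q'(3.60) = 0.00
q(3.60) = 0.00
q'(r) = 0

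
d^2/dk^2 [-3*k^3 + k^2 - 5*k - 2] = 2 - 18*k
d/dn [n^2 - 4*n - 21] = 2*n - 4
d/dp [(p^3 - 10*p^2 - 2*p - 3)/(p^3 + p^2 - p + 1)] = (11*p^4 + 2*p^3 + 24*p^2 - 14*p - 5)/(p^6 + 2*p^5 - p^4 + 3*p^2 - 2*p + 1)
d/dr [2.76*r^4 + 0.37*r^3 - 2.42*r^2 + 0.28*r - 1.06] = 11.04*r^3 + 1.11*r^2 - 4.84*r + 0.28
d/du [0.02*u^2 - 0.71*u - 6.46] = 0.04*u - 0.71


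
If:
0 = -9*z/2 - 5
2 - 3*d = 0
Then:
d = 2/3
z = -10/9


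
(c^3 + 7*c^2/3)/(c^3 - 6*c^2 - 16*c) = c*(3*c + 7)/(3*(c^2 - 6*c - 16))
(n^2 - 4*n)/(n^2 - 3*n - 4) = n/(n + 1)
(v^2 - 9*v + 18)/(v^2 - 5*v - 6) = (v - 3)/(v + 1)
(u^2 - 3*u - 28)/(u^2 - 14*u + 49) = (u + 4)/(u - 7)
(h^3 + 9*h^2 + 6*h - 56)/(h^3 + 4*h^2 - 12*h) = (h^2 + 11*h + 28)/(h*(h + 6))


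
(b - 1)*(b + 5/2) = b^2 + 3*b/2 - 5/2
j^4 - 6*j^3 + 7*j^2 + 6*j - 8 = (j - 4)*(j - 2)*(j - 1)*(j + 1)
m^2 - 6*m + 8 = (m - 4)*(m - 2)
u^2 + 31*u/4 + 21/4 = (u + 3/4)*(u + 7)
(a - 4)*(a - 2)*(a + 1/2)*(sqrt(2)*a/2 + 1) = sqrt(2)*a^4/2 - 11*sqrt(2)*a^3/4 + a^3 - 11*a^2/2 + 5*sqrt(2)*a^2/2 + 2*sqrt(2)*a + 5*a + 4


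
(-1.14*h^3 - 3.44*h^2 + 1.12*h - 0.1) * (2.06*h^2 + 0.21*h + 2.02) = -2.3484*h^5 - 7.3258*h^4 - 0.718*h^3 - 6.9196*h^2 + 2.2414*h - 0.202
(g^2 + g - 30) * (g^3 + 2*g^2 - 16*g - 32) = g^5 + 3*g^4 - 44*g^3 - 108*g^2 + 448*g + 960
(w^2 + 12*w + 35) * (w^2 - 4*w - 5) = w^4 + 8*w^3 - 18*w^2 - 200*w - 175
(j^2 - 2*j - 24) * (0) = 0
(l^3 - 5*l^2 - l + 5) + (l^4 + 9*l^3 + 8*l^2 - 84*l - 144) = l^4 + 10*l^3 + 3*l^2 - 85*l - 139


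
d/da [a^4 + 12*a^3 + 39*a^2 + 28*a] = 4*a^3 + 36*a^2 + 78*a + 28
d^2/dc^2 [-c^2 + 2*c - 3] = -2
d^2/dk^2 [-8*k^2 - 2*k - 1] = -16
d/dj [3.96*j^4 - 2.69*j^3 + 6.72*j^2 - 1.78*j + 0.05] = 15.84*j^3 - 8.07*j^2 + 13.44*j - 1.78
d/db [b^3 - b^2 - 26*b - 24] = 3*b^2 - 2*b - 26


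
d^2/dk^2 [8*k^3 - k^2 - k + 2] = 48*k - 2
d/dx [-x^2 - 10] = -2*x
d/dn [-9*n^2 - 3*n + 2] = -18*n - 3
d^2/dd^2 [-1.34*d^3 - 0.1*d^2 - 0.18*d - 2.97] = -8.04*d - 0.2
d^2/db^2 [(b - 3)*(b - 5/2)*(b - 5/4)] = 6*b - 27/2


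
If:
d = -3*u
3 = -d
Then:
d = -3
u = 1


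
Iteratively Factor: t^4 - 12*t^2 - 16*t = (t - 4)*(t^3 + 4*t^2 + 4*t) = (t - 4)*(t + 2)*(t^2 + 2*t) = t*(t - 4)*(t + 2)*(t + 2)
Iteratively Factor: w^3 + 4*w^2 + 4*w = (w + 2)*(w^2 + 2*w) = (w + 2)^2*(w)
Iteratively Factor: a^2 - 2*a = (a - 2)*(a)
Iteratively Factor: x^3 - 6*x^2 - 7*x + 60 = (x - 5)*(x^2 - x - 12) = (x - 5)*(x + 3)*(x - 4)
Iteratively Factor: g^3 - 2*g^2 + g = (g - 1)*(g^2 - g) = (g - 1)^2*(g)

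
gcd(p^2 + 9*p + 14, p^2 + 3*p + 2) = p + 2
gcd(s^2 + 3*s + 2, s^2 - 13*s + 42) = 1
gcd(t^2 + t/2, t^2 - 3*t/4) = t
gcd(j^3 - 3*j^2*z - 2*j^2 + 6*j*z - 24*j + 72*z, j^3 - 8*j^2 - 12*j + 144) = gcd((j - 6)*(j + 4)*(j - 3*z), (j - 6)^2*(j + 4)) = j^2 - 2*j - 24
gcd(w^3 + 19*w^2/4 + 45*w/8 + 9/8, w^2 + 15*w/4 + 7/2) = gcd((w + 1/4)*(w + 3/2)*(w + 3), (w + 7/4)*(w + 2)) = 1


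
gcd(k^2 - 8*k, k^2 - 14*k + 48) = k - 8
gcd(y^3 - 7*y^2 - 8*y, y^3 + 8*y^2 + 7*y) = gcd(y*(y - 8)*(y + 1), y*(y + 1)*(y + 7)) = y^2 + y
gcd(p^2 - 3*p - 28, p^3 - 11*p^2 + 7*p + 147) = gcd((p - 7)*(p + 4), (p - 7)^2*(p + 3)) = p - 7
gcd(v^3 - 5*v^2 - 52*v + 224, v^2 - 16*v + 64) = v - 8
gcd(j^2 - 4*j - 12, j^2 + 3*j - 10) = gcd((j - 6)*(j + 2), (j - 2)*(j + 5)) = 1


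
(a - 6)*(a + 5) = a^2 - a - 30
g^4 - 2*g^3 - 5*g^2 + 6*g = g*(g - 3)*(g - 1)*(g + 2)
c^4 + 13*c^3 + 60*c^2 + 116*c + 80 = (c + 2)^2*(c + 4)*(c + 5)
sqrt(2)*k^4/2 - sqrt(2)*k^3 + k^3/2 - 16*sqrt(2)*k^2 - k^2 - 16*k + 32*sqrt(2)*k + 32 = (k - 2)*(k - 4*sqrt(2))*(k + 4*sqrt(2))*(sqrt(2)*k/2 + 1/2)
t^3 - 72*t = t*(t - 6*sqrt(2))*(t + 6*sqrt(2))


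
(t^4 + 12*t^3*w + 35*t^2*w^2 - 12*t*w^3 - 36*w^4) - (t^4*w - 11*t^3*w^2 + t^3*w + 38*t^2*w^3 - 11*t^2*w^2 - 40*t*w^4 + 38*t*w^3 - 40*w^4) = -t^4*w + t^4 + 11*t^3*w^2 + 11*t^3*w - 38*t^2*w^3 + 46*t^2*w^2 + 40*t*w^4 - 50*t*w^3 + 4*w^4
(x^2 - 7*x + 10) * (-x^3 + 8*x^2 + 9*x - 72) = -x^5 + 15*x^4 - 57*x^3 - 55*x^2 + 594*x - 720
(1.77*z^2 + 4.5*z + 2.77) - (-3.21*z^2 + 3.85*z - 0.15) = 4.98*z^2 + 0.65*z + 2.92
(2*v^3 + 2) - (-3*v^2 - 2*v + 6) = 2*v^3 + 3*v^2 + 2*v - 4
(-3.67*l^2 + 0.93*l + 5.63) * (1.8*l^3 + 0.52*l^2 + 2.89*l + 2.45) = -6.606*l^5 - 0.2344*l^4 + 0.0112999999999985*l^3 - 3.3762*l^2 + 18.5492*l + 13.7935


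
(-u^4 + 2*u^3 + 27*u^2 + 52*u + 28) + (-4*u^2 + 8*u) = -u^4 + 2*u^3 + 23*u^2 + 60*u + 28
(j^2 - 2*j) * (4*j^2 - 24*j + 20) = 4*j^4 - 32*j^3 + 68*j^2 - 40*j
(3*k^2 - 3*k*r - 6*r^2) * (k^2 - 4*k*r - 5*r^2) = 3*k^4 - 15*k^3*r - 9*k^2*r^2 + 39*k*r^3 + 30*r^4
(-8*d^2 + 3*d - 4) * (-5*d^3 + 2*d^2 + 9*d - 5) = 40*d^5 - 31*d^4 - 46*d^3 + 59*d^2 - 51*d + 20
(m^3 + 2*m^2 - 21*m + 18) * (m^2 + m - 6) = m^5 + 3*m^4 - 25*m^3 - 15*m^2 + 144*m - 108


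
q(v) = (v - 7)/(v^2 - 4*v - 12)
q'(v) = (4 - 2*v)*(v - 7)/(v^2 - 4*v - 12)^2 + 1/(v^2 - 4*v - 12) = (v^2 - 4*v - 2*(v - 7)*(v - 2) - 12)/(-v^2 + 4*v + 12)^2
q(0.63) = 0.45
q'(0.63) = -0.16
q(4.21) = 0.25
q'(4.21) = 0.01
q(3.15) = 0.26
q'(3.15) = -0.03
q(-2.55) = -2.03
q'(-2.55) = -3.72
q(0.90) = 0.41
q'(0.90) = -0.13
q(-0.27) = 0.67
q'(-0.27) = -0.37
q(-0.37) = 0.71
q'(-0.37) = -0.42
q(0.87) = 0.42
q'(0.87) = -0.13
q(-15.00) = -0.08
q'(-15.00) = -0.00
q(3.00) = 0.27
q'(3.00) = -0.03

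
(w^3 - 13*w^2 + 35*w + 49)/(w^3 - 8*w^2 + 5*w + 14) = (w - 7)/(w - 2)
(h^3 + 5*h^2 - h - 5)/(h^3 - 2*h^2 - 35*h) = (h^2 - 1)/(h*(h - 7))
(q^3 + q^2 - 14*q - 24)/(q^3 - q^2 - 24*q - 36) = (q - 4)/(q - 6)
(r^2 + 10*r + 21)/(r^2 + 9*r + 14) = (r + 3)/(r + 2)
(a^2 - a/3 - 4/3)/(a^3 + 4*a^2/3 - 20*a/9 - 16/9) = 3*(a + 1)/(3*a^2 + 8*a + 4)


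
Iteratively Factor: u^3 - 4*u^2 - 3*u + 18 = (u + 2)*(u^2 - 6*u + 9) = (u - 3)*(u + 2)*(u - 3)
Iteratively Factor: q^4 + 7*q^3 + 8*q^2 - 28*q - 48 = (q + 4)*(q^3 + 3*q^2 - 4*q - 12) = (q - 2)*(q + 4)*(q^2 + 5*q + 6) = (q - 2)*(q + 3)*(q + 4)*(q + 2)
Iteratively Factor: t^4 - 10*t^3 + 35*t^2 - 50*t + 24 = (t - 3)*(t^3 - 7*t^2 + 14*t - 8) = (t - 3)*(t - 2)*(t^2 - 5*t + 4) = (t - 3)*(t - 2)*(t - 1)*(t - 4)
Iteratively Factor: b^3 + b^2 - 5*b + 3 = (b - 1)*(b^2 + 2*b - 3) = (b - 1)*(b + 3)*(b - 1)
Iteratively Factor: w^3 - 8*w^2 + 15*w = (w - 5)*(w^2 - 3*w) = (w - 5)*(w - 3)*(w)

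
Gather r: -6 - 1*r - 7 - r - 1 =-2*r - 14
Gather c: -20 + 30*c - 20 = 30*c - 40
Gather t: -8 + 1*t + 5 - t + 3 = 0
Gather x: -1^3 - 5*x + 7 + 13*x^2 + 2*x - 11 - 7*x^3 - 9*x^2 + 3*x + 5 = -7*x^3 + 4*x^2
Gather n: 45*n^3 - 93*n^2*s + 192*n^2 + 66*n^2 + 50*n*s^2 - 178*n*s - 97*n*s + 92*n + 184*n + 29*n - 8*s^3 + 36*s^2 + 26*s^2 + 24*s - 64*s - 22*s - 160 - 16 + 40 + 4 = 45*n^3 + n^2*(258 - 93*s) + n*(50*s^2 - 275*s + 305) - 8*s^3 + 62*s^2 - 62*s - 132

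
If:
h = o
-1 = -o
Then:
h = 1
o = 1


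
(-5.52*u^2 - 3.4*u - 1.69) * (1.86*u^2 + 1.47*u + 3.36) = -10.2672*u^4 - 14.4384*u^3 - 26.6886*u^2 - 13.9083*u - 5.6784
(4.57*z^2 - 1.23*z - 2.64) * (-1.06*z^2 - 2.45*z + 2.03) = -4.8442*z^4 - 9.8927*z^3 + 15.089*z^2 + 3.9711*z - 5.3592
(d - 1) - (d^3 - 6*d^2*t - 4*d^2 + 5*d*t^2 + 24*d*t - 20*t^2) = -d^3 + 6*d^2*t + 4*d^2 - 5*d*t^2 - 24*d*t + d + 20*t^2 - 1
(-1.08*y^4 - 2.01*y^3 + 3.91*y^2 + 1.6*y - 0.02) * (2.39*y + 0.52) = -2.5812*y^5 - 5.3655*y^4 + 8.2997*y^3 + 5.8572*y^2 + 0.7842*y - 0.0104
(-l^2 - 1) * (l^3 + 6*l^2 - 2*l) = -l^5 - 6*l^4 + l^3 - 6*l^2 + 2*l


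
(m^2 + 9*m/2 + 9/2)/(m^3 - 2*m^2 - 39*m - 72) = (m + 3/2)/(m^2 - 5*m - 24)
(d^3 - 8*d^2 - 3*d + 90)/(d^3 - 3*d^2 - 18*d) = (d - 5)/d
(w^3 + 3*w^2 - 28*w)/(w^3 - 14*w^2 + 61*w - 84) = w*(w + 7)/(w^2 - 10*w + 21)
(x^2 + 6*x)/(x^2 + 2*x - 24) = x/(x - 4)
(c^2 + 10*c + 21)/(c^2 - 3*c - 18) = (c + 7)/(c - 6)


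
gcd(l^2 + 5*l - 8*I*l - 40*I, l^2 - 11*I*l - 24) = l - 8*I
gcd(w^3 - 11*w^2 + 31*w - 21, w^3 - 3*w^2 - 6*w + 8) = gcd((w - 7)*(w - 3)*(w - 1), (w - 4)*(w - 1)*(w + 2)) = w - 1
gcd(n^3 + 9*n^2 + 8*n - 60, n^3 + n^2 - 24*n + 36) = n^2 + 4*n - 12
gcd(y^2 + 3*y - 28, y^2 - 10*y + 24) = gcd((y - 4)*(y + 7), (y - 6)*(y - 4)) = y - 4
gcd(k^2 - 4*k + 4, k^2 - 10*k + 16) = k - 2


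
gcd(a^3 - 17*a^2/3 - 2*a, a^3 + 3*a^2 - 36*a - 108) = a - 6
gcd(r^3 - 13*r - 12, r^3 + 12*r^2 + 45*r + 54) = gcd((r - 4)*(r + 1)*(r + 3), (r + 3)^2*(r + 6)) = r + 3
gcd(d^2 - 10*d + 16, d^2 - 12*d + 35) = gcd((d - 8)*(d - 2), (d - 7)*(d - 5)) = 1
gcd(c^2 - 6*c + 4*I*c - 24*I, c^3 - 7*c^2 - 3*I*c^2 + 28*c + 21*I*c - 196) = c + 4*I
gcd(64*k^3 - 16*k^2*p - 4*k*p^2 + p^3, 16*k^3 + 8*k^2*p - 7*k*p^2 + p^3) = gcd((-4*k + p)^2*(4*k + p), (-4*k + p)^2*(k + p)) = 16*k^2 - 8*k*p + p^2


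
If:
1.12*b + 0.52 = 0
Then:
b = -0.46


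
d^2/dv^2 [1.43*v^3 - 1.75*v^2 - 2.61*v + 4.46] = 8.58*v - 3.5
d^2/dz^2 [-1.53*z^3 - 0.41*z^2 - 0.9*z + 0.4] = -9.18*z - 0.82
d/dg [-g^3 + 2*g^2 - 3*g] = -3*g^2 + 4*g - 3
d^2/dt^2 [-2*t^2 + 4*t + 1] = -4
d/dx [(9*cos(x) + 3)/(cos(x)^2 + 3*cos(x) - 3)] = 3*(3*cos(x)^2 + 2*cos(x) + 12)*sin(x)/(cos(x)^2 + 3*cos(x) - 3)^2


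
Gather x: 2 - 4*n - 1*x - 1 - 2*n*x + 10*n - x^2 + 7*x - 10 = 6*n - x^2 + x*(6 - 2*n) - 9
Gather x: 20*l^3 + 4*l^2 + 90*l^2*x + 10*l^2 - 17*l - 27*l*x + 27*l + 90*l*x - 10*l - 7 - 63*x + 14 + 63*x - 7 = 20*l^3 + 14*l^2 + x*(90*l^2 + 63*l)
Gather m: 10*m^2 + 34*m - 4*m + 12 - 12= 10*m^2 + 30*m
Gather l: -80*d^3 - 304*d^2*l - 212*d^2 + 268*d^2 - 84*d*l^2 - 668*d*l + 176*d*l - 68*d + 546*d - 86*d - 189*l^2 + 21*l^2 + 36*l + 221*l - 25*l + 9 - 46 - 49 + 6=-80*d^3 + 56*d^2 + 392*d + l^2*(-84*d - 168) + l*(-304*d^2 - 492*d + 232) - 80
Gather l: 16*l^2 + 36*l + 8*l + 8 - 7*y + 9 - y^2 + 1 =16*l^2 + 44*l - y^2 - 7*y + 18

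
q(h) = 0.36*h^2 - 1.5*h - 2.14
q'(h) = 0.72*h - 1.5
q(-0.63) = -1.05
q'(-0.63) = -1.95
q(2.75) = -3.54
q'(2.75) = 0.48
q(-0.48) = -1.34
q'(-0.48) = -1.85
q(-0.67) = -0.97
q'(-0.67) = -1.98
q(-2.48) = 3.79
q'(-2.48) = -3.29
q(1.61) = -3.62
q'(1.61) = -0.34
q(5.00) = -0.64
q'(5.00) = 2.10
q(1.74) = -3.66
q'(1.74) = -0.25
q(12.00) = 31.70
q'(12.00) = 7.14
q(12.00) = 31.70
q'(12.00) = 7.14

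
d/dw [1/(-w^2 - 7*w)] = (2*w + 7)/(w^2*(w + 7)^2)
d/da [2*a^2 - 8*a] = 4*a - 8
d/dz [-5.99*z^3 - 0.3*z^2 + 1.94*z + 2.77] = -17.97*z^2 - 0.6*z + 1.94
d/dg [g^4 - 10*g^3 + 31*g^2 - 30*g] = 4*g^3 - 30*g^2 + 62*g - 30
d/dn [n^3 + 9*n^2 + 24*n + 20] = 3*n^2 + 18*n + 24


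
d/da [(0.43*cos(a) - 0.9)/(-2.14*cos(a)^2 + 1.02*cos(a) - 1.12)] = (-0.9202*cos(a)^2 + 3.852*cos(a) - 0.4364)*sin(a)/(4.5796*cos(a)^4 - 4.3656*cos(a)^3 + 5.834*cos(a)^2 - 2.2848*cos(a) + 1.2544)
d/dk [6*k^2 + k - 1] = 12*k + 1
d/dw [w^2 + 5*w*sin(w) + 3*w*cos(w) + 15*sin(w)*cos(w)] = -3*w*sin(w) + 5*w*cos(w) + 2*w + 5*sin(w) + 3*cos(w) + 15*cos(2*w)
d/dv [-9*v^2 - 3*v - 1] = -18*v - 3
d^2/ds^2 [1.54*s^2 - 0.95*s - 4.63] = 3.08000000000000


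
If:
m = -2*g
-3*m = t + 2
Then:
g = t/6 + 1/3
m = -t/3 - 2/3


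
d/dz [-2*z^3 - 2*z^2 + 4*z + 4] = -6*z^2 - 4*z + 4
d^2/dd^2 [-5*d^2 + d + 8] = -10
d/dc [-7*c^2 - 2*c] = -14*c - 2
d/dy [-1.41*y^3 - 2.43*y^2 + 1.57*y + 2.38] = -4.23*y^2 - 4.86*y + 1.57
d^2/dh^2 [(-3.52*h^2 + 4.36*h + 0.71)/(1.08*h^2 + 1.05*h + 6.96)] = (18.154368*h^3 + 163.72368*h^2 - 191.808648*h - 413.86293)/(1.259712*h^6 + 3.67416*h^5 + 27.926532*h^4 + 48.513465*h^3 + 179.970984*h^2 + 152.59104*h + 337.153536)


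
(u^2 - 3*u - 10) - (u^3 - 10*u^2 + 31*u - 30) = -u^3 + 11*u^2 - 34*u + 20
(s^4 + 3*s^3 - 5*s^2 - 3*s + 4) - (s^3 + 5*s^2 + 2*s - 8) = s^4 + 2*s^3 - 10*s^2 - 5*s + 12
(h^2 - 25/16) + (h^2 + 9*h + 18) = 2*h^2 + 9*h + 263/16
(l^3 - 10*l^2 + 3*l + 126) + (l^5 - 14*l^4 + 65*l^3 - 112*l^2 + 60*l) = l^5 - 14*l^4 + 66*l^3 - 122*l^2 + 63*l + 126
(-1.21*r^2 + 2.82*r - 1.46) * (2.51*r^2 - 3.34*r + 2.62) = -3.0371*r^4 + 11.1196*r^3 - 16.2536*r^2 + 12.2648*r - 3.8252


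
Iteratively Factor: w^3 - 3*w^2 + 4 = (w - 2)*(w^2 - w - 2) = (w - 2)^2*(w + 1)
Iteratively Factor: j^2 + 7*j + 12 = (j + 3)*(j + 4)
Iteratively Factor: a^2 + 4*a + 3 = (a + 1)*(a + 3)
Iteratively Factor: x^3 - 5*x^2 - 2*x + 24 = (x - 4)*(x^2 - x - 6) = (x - 4)*(x - 3)*(x + 2)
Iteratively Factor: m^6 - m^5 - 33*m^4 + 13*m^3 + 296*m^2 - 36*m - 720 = (m - 5)*(m^5 + 4*m^4 - 13*m^3 - 52*m^2 + 36*m + 144) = (m - 5)*(m - 3)*(m^4 + 7*m^3 + 8*m^2 - 28*m - 48) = (m - 5)*(m - 3)*(m - 2)*(m^3 + 9*m^2 + 26*m + 24) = (m - 5)*(m - 3)*(m - 2)*(m + 4)*(m^2 + 5*m + 6) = (m - 5)*(m - 3)*(m - 2)*(m + 2)*(m + 4)*(m + 3)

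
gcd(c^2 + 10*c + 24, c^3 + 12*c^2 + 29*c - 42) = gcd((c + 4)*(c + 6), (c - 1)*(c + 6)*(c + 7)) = c + 6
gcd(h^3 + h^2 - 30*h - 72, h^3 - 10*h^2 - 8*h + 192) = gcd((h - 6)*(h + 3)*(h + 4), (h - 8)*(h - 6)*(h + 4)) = h^2 - 2*h - 24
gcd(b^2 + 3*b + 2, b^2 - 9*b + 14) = 1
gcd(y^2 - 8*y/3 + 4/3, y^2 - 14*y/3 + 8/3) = y - 2/3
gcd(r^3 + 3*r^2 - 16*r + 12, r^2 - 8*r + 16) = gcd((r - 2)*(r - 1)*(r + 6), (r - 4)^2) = 1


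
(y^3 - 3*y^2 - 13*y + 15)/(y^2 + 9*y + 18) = (y^2 - 6*y + 5)/(y + 6)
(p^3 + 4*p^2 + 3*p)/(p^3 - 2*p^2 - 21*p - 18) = p/(p - 6)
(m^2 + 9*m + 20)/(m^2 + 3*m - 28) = (m^2 + 9*m + 20)/(m^2 + 3*m - 28)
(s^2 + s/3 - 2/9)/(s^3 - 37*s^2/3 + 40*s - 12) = (s + 2/3)/(s^2 - 12*s + 36)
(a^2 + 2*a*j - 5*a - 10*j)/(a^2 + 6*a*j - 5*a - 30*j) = (a + 2*j)/(a + 6*j)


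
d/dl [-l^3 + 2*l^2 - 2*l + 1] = -3*l^2 + 4*l - 2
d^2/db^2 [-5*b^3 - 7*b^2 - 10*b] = -30*b - 14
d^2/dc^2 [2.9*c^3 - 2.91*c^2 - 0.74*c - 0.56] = 17.4*c - 5.82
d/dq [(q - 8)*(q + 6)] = 2*q - 2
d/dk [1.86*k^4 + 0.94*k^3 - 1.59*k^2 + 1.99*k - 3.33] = 7.44*k^3 + 2.82*k^2 - 3.18*k + 1.99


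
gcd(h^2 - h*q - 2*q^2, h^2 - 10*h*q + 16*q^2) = -h + 2*q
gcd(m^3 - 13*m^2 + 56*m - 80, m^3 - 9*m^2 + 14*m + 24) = m - 4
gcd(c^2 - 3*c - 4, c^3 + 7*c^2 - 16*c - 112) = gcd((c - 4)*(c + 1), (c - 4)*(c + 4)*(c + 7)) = c - 4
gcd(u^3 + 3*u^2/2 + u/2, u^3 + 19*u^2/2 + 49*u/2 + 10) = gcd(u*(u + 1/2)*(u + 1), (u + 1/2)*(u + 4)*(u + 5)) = u + 1/2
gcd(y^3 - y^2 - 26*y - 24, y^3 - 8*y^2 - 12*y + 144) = y^2 - 2*y - 24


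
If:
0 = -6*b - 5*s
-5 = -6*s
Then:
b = -25/36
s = 5/6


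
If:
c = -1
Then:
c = -1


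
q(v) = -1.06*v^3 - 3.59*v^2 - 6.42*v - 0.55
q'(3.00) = -56.58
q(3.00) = -80.74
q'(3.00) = -56.58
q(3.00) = -80.74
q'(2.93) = -54.76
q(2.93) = -76.84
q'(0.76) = -13.71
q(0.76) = -7.97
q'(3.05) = -57.90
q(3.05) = -83.60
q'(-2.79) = -11.14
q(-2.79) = 12.44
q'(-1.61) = -3.10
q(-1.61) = 4.90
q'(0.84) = -14.70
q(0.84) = -9.10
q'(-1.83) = -3.93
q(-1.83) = 5.67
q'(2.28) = -39.32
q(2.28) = -46.41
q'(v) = -3.18*v^2 - 7.18*v - 6.42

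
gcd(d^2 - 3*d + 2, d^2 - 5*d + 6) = d - 2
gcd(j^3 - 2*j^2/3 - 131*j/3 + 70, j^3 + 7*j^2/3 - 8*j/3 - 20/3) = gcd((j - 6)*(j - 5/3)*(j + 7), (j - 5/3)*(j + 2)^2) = j - 5/3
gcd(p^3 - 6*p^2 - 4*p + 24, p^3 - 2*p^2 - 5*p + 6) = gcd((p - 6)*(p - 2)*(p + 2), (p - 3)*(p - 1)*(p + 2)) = p + 2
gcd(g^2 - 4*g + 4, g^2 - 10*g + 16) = g - 2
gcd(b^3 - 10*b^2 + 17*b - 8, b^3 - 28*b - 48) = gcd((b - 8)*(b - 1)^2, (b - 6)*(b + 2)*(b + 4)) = 1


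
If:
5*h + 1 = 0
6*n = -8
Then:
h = -1/5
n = -4/3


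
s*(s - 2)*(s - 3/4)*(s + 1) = s^4 - 7*s^3/4 - 5*s^2/4 + 3*s/2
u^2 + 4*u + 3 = (u + 1)*(u + 3)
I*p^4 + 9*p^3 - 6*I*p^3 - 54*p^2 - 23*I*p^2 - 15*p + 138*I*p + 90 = (p - 6)*(p - 5*I)*(p - 3*I)*(I*p + 1)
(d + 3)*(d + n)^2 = d^3 + 2*d^2*n + 3*d^2 + d*n^2 + 6*d*n + 3*n^2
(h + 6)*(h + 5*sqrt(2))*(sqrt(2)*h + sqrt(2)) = sqrt(2)*h^3 + 7*sqrt(2)*h^2 + 10*h^2 + 6*sqrt(2)*h + 70*h + 60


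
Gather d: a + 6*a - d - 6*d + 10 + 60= 7*a - 7*d + 70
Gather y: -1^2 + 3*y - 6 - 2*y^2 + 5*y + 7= -2*y^2 + 8*y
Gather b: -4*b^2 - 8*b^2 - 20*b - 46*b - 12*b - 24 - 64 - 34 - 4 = -12*b^2 - 78*b - 126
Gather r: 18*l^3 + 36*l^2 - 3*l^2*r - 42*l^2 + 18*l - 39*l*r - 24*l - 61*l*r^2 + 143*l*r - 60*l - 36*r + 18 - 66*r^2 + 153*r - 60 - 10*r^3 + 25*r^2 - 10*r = 18*l^3 - 6*l^2 - 66*l - 10*r^3 + r^2*(-61*l - 41) + r*(-3*l^2 + 104*l + 107) - 42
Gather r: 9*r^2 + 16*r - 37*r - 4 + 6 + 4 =9*r^2 - 21*r + 6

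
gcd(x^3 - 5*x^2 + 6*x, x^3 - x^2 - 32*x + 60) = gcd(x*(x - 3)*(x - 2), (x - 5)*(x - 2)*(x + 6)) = x - 2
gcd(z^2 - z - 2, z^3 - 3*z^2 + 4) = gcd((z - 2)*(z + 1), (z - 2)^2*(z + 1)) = z^2 - z - 2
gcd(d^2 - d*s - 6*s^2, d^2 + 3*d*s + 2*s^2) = d + 2*s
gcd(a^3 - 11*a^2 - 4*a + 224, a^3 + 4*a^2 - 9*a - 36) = a + 4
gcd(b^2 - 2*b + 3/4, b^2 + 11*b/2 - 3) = b - 1/2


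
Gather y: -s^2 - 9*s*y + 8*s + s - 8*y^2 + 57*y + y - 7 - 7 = -s^2 + 9*s - 8*y^2 + y*(58 - 9*s) - 14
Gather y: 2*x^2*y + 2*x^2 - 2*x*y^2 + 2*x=2*x^2*y + 2*x^2 - 2*x*y^2 + 2*x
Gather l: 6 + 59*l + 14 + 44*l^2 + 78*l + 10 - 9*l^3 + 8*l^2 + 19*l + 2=-9*l^3 + 52*l^2 + 156*l + 32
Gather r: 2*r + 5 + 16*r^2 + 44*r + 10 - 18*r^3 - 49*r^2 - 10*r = -18*r^3 - 33*r^2 + 36*r + 15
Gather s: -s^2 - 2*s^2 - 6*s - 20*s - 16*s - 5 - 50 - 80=-3*s^2 - 42*s - 135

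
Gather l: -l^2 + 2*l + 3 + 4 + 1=-l^2 + 2*l + 8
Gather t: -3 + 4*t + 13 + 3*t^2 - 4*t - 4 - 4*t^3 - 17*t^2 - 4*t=-4*t^3 - 14*t^2 - 4*t + 6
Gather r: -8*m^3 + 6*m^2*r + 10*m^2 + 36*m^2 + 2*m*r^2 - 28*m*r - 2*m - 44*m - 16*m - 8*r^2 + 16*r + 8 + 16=-8*m^3 + 46*m^2 - 62*m + r^2*(2*m - 8) + r*(6*m^2 - 28*m + 16) + 24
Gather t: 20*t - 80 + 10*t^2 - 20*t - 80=10*t^2 - 160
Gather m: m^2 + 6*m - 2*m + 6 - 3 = m^2 + 4*m + 3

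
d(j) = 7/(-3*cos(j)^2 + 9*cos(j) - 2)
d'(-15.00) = -0.55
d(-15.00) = -0.66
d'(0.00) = 0.00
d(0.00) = 1.75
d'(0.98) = 7.59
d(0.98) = 3.36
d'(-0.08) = -0.11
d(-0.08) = 1.75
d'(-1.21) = -69.85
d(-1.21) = 8.71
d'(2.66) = 0.31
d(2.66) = -0.57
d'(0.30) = 0.45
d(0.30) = 1.81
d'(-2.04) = -1.64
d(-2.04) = -1.05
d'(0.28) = 0.42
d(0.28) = 1.80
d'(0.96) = 6.74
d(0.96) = 3.22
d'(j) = 7*(-6*sin(j)*cos(j) + 9*sin(j))/(-3*cos(j)^2 + 9*cos(j) - 2)^2 = 21*(3 - 2*cos(j))*sin(j)/(3*cos(j)^2 - 9*cos(j) + 2)^2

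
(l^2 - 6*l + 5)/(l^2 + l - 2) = (l - 5)/(l + 2)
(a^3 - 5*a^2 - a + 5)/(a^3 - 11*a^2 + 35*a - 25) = (a + 1)/(a - 5)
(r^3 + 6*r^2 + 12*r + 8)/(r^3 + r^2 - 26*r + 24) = (r^3 + 6*r^2 + 12*r + 8)/(r^3 + r^2 - 26*r + 24)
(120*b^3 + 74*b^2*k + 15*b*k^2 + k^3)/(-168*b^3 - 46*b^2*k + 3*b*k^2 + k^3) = (-5*b - k)/(7*b - k)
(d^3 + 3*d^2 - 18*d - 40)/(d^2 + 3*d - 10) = (d^2 - 2*d - 8)/(d - 2)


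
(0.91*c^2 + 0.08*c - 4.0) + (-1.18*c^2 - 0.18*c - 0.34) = -0.27*c^2 - 0.1*c - 4.34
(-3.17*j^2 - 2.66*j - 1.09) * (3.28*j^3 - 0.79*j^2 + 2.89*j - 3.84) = -10.3976*j^5 - 6.2205*j^4 - 10.6351*j^3 + 5.3465*j^2 + 7.0643*j + 4.1856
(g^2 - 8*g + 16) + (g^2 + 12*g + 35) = 2*g^2 + 4*g + 51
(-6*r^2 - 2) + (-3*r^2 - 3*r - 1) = -9*r^2 - 3*r - 3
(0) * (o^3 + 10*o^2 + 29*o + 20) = 0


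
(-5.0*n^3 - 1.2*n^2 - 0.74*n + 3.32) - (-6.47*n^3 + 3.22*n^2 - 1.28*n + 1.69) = 1.47*n^3 - 4.42*n^2 + 0.54*n + 1.63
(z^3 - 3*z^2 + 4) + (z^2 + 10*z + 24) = z^3 - 2*z^2 + 10*z + 28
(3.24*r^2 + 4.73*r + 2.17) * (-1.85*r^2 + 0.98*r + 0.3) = -5.994*r^4 - 5.5753*r^3 + 1.5929*r^2 + 3.5456*r + 0.651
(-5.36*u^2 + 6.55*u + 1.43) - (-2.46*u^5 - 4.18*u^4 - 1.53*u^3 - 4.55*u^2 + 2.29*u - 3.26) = 2.46*u^5 + 4.18*u^4 + 1.53*u^3 - 0.81*u^2 + 4.26*u + 4.69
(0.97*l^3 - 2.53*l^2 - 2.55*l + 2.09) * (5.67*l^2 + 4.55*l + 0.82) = 5.4999*l^5 - 9.9316*l^4 - 25.1746*l^3 - 1.8268*l^2 + 7.4185*l + 1.7138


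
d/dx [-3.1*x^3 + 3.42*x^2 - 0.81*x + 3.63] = -9.3*x^2 + 6.84*x - 0.81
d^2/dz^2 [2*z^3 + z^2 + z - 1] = 12*z + 2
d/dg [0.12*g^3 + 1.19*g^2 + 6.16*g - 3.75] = 0.36*g^2 + 2.38*g + 6.16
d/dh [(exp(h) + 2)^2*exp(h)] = (exp(h) + 2)*(3*exp(h) + 2)*exp(h)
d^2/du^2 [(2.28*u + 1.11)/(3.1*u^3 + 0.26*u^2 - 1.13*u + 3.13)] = (131.4648*u^5 + 139.03128*u^4 + 30.596496*u^3 - 288.353844*u^2 - 77.711472*u + 17.156346)/(29.791*u^9 + 7.4958*u^8 - 31.94922*u^7 + 84.790796*u^6 + 26.782686*u^5 - 64.155594*u^4 + 84.150709*u^3 + 19.631673*u^2 - 33.211491*u + 30.664297)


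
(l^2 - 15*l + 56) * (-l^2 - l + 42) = -l^4 + 14*l^3 + l^2 - 686*l + 2352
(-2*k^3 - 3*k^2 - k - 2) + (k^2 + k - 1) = -2*k^3 - 2*k^2 - 3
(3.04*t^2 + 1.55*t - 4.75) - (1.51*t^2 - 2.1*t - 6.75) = 1.53*t^2 + 3.65*t + 2.0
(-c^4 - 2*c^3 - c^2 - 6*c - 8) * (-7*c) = 7*c^5 + 14*c^4 + 7*c^3 + 42*c^2 + 56*c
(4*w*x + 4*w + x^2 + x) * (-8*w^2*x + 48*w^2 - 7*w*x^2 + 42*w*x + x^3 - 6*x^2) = -32*w^3*x^2 + 160*w^3*x + 192*w^3 - 36*w^2*x^3 + 180*w^2*x^2 + 216*w^2*x - 3*w*x^4 + 15*w*x^3 + 18*w*x^2 + x^5 - 5*x^4 - 6*x^3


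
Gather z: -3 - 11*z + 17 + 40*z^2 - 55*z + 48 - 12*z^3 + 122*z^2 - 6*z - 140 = -12*z^3 + 162*z^2 - 72*z - 78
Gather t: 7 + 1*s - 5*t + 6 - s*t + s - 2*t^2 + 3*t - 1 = 2*s - 2*t^2 + t*(-s - 2) + 12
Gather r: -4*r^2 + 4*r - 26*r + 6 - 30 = -4*r^2 - 22*r - 24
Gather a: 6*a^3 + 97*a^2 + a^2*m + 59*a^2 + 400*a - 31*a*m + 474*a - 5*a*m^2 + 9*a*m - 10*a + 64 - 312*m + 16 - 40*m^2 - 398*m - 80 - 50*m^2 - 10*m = 6*a^3 + a^2*(m + 156) + a*(-5*m^2 - 22*m + 864) - 90*m^2 - 720*m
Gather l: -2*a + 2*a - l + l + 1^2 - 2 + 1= 0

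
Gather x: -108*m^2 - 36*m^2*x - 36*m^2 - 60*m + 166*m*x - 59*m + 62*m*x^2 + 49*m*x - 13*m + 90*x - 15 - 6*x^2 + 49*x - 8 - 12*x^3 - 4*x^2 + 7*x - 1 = -144*m^2 - 132*m - 12*x^3 + x^2*(62*m - 10) + x*(-36*m^2 + 215*m + 146) - 24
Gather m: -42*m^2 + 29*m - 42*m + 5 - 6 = -42*m^2 - 13*m - 1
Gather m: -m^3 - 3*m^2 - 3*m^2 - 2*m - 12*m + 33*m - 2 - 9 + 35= -m^3 - 6*m^2 + 19*m + 24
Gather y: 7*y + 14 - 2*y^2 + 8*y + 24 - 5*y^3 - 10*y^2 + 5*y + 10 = -5*y^3 - 12*y^2 + 20*y + 48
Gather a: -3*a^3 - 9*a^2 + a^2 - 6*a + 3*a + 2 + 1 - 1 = -3*a^3 - 8*a^2 - 3*a + 2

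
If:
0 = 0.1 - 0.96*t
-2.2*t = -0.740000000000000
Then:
No Solution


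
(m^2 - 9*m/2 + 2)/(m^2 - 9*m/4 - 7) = 2*(2*m - 1)/(4*m + 7)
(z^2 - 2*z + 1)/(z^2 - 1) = (z - 1)/(z + 1)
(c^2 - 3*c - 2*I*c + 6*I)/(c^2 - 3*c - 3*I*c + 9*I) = (c - 2*I)/(c - 3*I)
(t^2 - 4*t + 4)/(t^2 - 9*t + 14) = (t - 2)/(t - 7)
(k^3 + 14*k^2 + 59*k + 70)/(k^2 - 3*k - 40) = (k^2 + 9*k + 14)/(k - 8)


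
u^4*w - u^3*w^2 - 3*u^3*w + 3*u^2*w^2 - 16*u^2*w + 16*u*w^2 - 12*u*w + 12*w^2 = (u - 6)*(u + 2)*(u - w)*(u*w + w)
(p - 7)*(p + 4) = p^2 - 3*p - 28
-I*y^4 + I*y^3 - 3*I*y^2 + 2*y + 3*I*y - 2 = (y - 2*I)*(y + I)^2*(-I*y + I)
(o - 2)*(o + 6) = o^2 + 4*o - 12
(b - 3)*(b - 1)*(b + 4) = b^3 - 13*b + 12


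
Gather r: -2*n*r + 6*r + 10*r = r*(16 - 2*n)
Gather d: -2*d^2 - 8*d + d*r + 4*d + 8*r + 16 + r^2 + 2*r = -2*d^2 + d*(r - 4) + r^2 + 10*r + 16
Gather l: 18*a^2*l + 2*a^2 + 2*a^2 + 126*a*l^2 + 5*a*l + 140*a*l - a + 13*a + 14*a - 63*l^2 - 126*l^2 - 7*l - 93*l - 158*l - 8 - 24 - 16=4*a^2 + 26*a + l^2*(126*a - 189) + l*(18*a^2 + 145*a - 258) - 48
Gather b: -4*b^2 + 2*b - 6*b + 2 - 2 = -4*b^2 - 4*b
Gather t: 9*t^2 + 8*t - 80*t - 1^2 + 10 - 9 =9*t^2 - 72*t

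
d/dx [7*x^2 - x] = 14*x - 1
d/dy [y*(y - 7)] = 2*y - 7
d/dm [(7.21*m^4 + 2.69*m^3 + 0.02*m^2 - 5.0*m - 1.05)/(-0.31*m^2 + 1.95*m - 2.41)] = (-4.4702*m^5 + 41.3446*m^4 - 59.0134*m^3 - 20.9597*m^2 - 0.747399999999999*m + 14.0975)/(0.0961*m^4 - 1.209*m^3 + 5.2967*m^2 - 9.399*m + 5.8081)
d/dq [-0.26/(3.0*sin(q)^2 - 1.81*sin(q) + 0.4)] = (1.56*sin(q) - 0.4706)*cos(q)/(3.0*sin(q)^2 - 1.81*sin(q) + 0.4)^2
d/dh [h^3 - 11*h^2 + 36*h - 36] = 3*h^2 - 22*h + 36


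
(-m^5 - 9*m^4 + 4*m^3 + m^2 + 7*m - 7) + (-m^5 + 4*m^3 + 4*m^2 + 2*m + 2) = -2*m^5 - 9*m^4 + 8*m^3 + 5*m^2 + 9*m - 5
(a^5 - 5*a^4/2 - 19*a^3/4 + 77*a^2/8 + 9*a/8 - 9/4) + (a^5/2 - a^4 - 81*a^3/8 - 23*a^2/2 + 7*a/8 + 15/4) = 3*a^5/2 - 7*a^4/2 - 119*a^3/8 - 15*a^2/8 + 2*a + 3/2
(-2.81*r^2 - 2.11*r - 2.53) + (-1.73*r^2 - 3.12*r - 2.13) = -4.54*r^2 - 5.23*r - 4.66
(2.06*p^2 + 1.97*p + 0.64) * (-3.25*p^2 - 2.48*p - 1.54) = -6.695*p^4 - 11.5113*p^3 - 10.138*p^2 - 4.621*p - 0.9856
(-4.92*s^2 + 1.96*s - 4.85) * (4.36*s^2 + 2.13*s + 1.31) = -21.4512*s^4 - 1.934*s^3 - 23.4164*s^2 - 7.7629*s - 6.3535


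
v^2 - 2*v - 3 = (v - 3)*(v + 1)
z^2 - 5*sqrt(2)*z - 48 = (z - 8*sqrt(2))*(z + 3*sqrt(2))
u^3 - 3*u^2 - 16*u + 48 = (u - 4)*(u - 3)*(u + 4)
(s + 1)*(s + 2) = s^2 + 3*s + 2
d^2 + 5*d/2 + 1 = (d + 1/2)*(d + 2)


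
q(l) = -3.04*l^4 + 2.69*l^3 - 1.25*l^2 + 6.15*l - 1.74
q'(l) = -12.16*l^3 + 8.07*l^2 - 2.5*l + 6.15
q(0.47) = 1.01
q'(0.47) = 5.50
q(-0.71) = -8.47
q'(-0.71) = 16.35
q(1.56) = -2.98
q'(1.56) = -24.28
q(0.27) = -0.13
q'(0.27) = 5.82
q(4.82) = -1340.73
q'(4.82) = -1180.09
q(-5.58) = -3489.55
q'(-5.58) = 2384.06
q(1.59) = -3.74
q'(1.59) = -26.30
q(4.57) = -1068.98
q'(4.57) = -997.33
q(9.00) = -18032.07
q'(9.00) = -8227.32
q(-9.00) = -22064.79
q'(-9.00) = 9546.96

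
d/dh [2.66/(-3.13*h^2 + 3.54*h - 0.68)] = (16.6516*h - 9.4164)/(3.13*h^2 - 3.54*h + 0.68)^2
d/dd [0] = 0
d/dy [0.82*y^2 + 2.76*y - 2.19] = 1.64*y + 2.76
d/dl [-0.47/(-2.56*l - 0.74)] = -1.2032/(2.56*l + 0.74)^2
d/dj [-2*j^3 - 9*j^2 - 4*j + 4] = -6*j^2 - 18*j - 4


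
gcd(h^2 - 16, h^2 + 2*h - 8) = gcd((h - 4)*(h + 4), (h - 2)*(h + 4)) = h + 4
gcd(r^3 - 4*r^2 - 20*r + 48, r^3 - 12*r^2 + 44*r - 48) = r^2 - 8*r + 12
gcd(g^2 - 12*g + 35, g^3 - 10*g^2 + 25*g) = g - 5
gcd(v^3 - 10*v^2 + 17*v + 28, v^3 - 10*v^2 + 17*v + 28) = v^3 - 10*v^2 + 17*v + 28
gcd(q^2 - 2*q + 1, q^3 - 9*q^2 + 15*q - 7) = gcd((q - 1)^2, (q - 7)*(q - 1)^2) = q^2 - 2*q + 1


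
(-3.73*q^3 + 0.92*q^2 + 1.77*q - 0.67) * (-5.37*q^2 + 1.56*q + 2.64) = 20.0301*q^5 - 10.7592*q^4 - 17.9169*q^3 + 8.7879*q^2 + 3.6276*q - 1.7688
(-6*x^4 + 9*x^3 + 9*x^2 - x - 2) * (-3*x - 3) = 18*x^5 - 9*x^4 - 54*x^3 - 24*x^2 + 9*x + 6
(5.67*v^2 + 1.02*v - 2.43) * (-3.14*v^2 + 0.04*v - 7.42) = -17.8038*v^4 - 2.976*v^3 - 34.4004*v^2 - 7.6656*v + 18.0306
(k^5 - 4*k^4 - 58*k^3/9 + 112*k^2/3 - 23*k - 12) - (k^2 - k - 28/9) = k^5 - 4*k^4 - 58*k^3/9 + 109*k^2/3 - 22*k - 80/9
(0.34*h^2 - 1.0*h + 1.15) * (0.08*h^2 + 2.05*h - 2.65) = 0.0272*h^4 + 0.617*h^3 - 2.859*h^2 + 5.0075*h - 3.0475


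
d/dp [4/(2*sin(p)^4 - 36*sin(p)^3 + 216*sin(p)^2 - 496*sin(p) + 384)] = 4*(23*sin(p) + 2*cos(p)^2 - 64)*cos(p)/((sin(p) - 8)^2*(sin(p) - 6)^2*(sin(p) - 2)^3)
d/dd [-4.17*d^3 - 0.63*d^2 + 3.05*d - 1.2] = -12.51*d^2 - 1.26*d + 3.05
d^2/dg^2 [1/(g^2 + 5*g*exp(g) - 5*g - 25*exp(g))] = ((-5*g*exp(g) + 15*exp(g) - 2)*(g^2 + 5*g*exp(g) - 5*g - 25*exp(g)) + 2*(5*g*exp(g) + 2*g - 20*exp(g) - 5)^2)/(g^2 + 5*g*exp(g) - 5*g - 25*exp(g))^3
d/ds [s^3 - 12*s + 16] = 3*s^2 - 12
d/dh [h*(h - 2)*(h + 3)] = 3*h^2 + 2*h - 6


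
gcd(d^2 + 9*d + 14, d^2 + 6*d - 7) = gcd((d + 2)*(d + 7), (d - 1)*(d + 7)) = d + 7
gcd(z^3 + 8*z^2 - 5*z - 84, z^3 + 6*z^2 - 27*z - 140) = z^2 + 11*z + 28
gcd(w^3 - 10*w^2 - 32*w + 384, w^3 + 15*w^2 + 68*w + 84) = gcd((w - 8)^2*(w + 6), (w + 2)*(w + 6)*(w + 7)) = w + 6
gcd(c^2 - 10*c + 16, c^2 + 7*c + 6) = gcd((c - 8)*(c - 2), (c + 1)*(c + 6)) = 1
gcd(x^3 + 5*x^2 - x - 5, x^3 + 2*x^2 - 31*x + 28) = x - 1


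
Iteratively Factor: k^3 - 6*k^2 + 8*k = (k - 2)*(k^2 - 4*k) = k*(k - 2)*(k - 4)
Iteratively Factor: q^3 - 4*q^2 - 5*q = (q)*(q^2 - 4*q - 5) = q*(q + 1)*(q - 5)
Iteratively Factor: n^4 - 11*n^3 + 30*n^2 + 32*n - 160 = (n - 4)*(n^3 - 7*n^2 + 2*n + 40) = (n - 4)^2*(n^2 - 3*n - 10) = (n - 4)^2*(n + 2)*(n - 5)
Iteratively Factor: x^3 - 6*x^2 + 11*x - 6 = (x - 1)*(x^2 - 5*x + 6) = (x - 3)*(x - 1)*(x - 2)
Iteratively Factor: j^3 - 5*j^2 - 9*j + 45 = (j + 3)*(j^2 - 8*j + 15) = (j - 3)*(j + 3)*(j - 5)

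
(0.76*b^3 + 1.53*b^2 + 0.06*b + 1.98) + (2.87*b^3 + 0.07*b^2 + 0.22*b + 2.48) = 3.63*b^3 + 1.6*b^2 + 0.28*b + 4.46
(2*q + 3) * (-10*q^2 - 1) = -20*q^3 - 30*q^2 - 2*q - 3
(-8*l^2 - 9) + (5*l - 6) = -8*l^2 + 5*l - 15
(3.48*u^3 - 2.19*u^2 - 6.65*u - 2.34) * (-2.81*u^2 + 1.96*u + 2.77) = -9.7788*u^5 + 12.9747*u^4 + 24.0337*u^3 - 12.5249*u^2 - 23.0069*u - 6.4818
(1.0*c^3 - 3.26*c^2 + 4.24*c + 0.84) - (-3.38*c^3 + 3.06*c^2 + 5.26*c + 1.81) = 4.38*c^3 - 6.32*c^2 - 1.02*c - 0.97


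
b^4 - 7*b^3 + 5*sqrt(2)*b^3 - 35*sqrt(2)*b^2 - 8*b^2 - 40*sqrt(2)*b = b*(b - 8)*(b + 1)*(b + 5*sqrt(2))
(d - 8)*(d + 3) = d^2 - 5*d - 24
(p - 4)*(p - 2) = p^2 - 6*p + 8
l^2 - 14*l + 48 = (l - 8)*(l - 6)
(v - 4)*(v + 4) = v^2 - 16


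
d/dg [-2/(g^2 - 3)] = 4*g/(g^2 - 3)^2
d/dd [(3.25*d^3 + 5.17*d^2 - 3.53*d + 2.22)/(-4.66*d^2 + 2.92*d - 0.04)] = (-15.145*d^4 + 18.98*d^3 - 1.74339999999999*d^2 + 20.2768*d - 6.3412)/(21.7156*d^4 - 27.2144*d^3 + 8.8992*d^2 - 0.2336*d + 0.0016)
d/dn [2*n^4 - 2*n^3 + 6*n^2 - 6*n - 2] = 8*n^3 - 6*n^2 + 12*n - 6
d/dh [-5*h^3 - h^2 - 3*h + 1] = -15*h^2 - 2*h - 3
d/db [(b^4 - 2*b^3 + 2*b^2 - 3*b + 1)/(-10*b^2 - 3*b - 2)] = (-20*b^5 + 11*b^4 + 4*b^3 - 24*b^2 + 12*b + 9)/(100*b^4 + 60*b^3 + 49*b^2 + 12*b + 4)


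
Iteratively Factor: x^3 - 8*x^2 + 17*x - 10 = (x - 1)*(x^2 - 7*x + 10) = (x - 2)*(x - 1)*(x - 5)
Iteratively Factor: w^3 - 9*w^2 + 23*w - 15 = (w - 5)*(w^2 - 4*w + 3) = (w - 5)*(w - 1)*(w - 3)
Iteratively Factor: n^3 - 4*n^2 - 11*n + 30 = (n - 5)*(n^2 + n - 6) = (n - 5)*(n + 3)*(n - 2)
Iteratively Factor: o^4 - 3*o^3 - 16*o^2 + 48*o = (o - 3)*(o^3 - 16*o) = (o - 3)*(o + 4)*(o^2 - 4*o) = o*(o - 3)*(o + 4)*(o - 4)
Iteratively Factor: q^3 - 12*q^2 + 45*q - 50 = (q - 2)*(q^2 - 10*q + 25) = (q - 5)*(q - 2)*(q - 5)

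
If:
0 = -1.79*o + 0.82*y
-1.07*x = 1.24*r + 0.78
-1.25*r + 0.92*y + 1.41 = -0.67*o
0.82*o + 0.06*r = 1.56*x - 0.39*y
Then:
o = -0.57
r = -0.10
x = -0.62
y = -1.25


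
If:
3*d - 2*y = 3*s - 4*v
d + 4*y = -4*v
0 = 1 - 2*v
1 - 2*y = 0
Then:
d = -4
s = -11/3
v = 1/2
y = 1/2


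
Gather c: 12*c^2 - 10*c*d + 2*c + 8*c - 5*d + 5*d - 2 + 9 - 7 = 12*c^2 + c*(10 - 10*d)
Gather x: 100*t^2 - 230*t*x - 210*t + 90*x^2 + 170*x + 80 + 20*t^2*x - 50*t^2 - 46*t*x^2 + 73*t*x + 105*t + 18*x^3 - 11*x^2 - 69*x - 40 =50*t^2 - 105*t + 18*x^3 + x^2*(79 - 46*t) + x*(20*t^2 - 157*t + 101) + 40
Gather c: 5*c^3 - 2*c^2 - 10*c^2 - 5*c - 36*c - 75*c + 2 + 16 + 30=5*c^3 - 12*c^2 - 116*c + 48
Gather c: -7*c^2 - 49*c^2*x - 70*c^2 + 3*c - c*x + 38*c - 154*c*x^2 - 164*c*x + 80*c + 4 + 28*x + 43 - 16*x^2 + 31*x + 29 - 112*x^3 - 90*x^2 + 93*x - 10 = c^2*(-49*x - 77) + c*(-154*x^2 - 165*x + 121) - 112*x^3 - 106*x^2 + 152*x + 66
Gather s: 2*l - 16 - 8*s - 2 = 2*l - 8*s - 18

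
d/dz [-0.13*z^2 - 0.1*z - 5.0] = -0.26*z - 0.1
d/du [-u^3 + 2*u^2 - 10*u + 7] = -3*u^2 + 4*u - 10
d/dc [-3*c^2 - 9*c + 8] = -6*c - 9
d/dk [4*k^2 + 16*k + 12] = 8*k + 16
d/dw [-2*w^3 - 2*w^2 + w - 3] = -6*w^2 - 4*w + 1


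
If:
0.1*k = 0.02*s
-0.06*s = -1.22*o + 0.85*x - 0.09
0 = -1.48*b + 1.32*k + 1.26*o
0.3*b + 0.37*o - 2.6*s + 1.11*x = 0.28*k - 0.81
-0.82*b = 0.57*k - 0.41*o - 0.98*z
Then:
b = 1.94437458764502*z - 0.116947094750105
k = 0.322152354953282*z + 0.039595236780566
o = 1.94637561998119*z - 0.178847153000399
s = 1.61076177476641*z + 0.19797618390283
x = 2.67992064693067*z - 0.164790703170184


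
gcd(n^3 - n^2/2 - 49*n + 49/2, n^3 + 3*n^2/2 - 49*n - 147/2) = n^2 - 49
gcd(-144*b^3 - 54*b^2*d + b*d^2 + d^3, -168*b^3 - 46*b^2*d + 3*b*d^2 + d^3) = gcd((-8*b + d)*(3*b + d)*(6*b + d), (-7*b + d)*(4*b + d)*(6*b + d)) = 6*b + d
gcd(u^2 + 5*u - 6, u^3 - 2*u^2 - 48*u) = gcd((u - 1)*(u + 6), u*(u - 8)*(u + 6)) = u + 6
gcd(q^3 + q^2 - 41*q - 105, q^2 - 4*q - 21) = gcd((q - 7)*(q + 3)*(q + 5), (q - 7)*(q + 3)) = q^2 - 4*q - 21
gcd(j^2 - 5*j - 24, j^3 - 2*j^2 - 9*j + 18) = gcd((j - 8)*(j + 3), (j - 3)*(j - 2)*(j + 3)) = j + 3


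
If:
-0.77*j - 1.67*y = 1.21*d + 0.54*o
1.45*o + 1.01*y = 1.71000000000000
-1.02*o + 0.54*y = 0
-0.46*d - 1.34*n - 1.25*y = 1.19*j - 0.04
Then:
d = 0.950354609929078*n - 1.23777832111048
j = -1.49341438703141*n - 0.498364820520079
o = 0.51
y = 0.96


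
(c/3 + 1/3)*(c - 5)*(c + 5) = c^3/3 + c^2/3 - 25*c/3 - 25/3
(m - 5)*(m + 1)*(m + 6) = m^3 + 2*m^2 - 29*m - 30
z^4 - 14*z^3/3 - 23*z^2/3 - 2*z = z*(z - 6)*(z + 1/3)*(z + 1)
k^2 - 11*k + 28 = (k - 7)*(k - 4)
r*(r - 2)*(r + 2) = r^3 - 4*r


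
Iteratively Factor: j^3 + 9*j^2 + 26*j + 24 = (j + 3)*(j^2 + 6*j + 8) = (j + 2)*(j + 3)*(j + 4)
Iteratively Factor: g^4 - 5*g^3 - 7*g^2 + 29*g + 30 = (g + 1)*(g^3 - 6*g^2 - g + 30) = (g - 5)*(g + 1)*(g^2 - g - 6) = (g - 5)*(g + 1)*(g + 2)*(g - 3)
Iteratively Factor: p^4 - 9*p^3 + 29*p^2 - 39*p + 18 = (p - 3)*(p^3 - 6*p^2 + 11*p - 6) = (p - 3)^2*(p^2 - 3*p + 2) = (p - 3)^2*(p - 2)*(p - 1)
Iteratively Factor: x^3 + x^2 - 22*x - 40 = (x + 2)*(x^2 - x - 20) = (x - 5)*(x + 2)*(x + 4)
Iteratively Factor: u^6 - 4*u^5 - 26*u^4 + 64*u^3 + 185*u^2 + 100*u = (u - 5)*(u^5 + u^4 - 21*u^3 - 41*u^2 - 20*u) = (u - 5)*(u + 1)*(u^4 - 21*u^2 - 20*u) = (u - 5)*(u + 1)^2*(u^3 - u^2 - 20*u) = (u - 5)*(u + 1)^2*(u + 4)*(u^2 - 5*u) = (u - 5)^2*(u + 1)^2*(u + 4)*(u)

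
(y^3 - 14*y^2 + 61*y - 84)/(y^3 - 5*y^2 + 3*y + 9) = (y^2 - 11*y + 28)/(y^2 - 2*y - 3)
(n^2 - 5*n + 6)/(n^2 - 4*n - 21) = (-n^2 + 5*n - 6)/(-n^2 + 4*n + 21)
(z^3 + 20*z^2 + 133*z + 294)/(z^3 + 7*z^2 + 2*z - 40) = (z^3 + 20*z^2 + 133*z + 294)/(z^3 + 7*z^2 + 2*z - 40)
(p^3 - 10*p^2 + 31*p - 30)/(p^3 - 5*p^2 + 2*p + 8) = (p^2 - 8*p + 15)/(p^2 - 3*p - 4)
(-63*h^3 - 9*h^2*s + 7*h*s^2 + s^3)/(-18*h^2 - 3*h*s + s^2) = (-21*h^2 + 4*h*s + s^2)/(-6*h + s)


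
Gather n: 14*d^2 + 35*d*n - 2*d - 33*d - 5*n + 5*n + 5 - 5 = 14*d^2 + 35*d*n - 35*d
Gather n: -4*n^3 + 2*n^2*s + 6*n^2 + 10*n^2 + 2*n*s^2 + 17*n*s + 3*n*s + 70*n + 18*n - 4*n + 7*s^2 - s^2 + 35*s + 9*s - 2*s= -4*n^3 + n^2*(2*s + 16) + n*(2*s^2 + 20*s + 84) + 6*s^2 + 42*s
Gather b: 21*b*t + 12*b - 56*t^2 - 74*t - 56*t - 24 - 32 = b*(21*t + 12) - 56*t^2 - 130*t - 56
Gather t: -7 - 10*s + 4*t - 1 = -10*s + 4*t - 8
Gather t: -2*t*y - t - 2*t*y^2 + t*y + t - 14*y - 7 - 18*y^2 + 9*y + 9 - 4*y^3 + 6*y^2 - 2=t*(-2*y^2 - y) - 4*y^3 - 12*y^2 - 5*y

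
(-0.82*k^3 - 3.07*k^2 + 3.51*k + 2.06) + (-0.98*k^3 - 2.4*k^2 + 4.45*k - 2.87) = -1.8*k^3 - 5.47*k^2 + 7.96*k - 0.81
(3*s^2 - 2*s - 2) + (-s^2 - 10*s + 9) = 2*s^2 - 12*s + 7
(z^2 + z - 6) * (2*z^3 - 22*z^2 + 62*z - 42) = 2*z^5 - 20*z^4 + 28*z^3 + 152*z^2 - 414*z + 252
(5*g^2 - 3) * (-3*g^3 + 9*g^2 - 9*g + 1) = -15*g^5 + 45*g^4 - 36*g^3 - 22*g^2 + 27*g - 3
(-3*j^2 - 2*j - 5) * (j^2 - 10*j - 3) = -3*j^4 + 28*j^3 + 24*j^2 + 56*j + 15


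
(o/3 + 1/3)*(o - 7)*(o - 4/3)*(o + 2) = o^4/3 - 16*o^3/9 - 41*o^2/9 + 34*o/9 + 56/9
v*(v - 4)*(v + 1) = v^3 - 3*v^2 - 4*v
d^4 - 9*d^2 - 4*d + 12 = (d - 3)*(d - 1)*(d + 2)^2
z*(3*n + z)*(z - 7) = 3*n*z^2 - 21*n*z + z^3 - 7*z^2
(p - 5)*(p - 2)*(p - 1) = p^3 - 8*p^2 + 17*p - 10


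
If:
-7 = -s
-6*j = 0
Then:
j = 0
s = 7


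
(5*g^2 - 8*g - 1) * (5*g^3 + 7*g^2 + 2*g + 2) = 25*g^5 - 5*g^4 - 51*g^3 - 13*g^2 - 18*g - 2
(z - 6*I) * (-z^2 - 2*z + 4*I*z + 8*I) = -z^3 - 2*z^2 + 10*I*z^2 + 24*z + 20*I*z + 48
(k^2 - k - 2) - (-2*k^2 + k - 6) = 3*k^2 - 2*k + 4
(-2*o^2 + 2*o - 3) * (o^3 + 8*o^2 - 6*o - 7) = -2*o^5 - 14*o^4 + 25*o^3 - 22*o^2 + 4*o + 21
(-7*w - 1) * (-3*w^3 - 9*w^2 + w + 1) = 21*w^4 + 66*w^3 + 2*w^2 - 8*w - 1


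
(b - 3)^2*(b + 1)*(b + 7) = b^4 + 2*b^3 - 32*b^2 + 30*b + 63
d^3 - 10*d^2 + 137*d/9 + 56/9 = (d - 8)*(d - 7/3)*(d + 1/3)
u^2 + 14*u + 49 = (u + 7)^2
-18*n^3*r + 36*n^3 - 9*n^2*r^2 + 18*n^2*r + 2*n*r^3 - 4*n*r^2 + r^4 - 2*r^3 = (-3*n + r)*(2*n + r)*(3*n + r)*(r - 2)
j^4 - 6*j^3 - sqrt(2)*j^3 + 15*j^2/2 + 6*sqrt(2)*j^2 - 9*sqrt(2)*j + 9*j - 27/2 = (j - 3)^2*(j - 3*sqrt(2)/2)*(j + sqrt(2)/2)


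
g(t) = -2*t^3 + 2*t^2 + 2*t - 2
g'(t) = -6*t^2 + 4*t + 2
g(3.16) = -38.82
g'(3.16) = -45.27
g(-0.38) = -2.36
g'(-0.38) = -0.39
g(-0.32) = -2.37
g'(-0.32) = 0.11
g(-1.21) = 2.05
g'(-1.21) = -11.62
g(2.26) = -10.35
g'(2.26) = -19.61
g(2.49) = -15.50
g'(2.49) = -25.24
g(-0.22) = -2.32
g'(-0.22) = 0.83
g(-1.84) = 13.55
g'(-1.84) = -25.67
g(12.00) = -3146.00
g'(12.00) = -814.00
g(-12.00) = 3718.00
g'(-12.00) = -910.00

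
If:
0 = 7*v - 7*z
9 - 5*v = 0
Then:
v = 9/5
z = 9/5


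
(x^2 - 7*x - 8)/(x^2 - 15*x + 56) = (x + 1)/(x - 7)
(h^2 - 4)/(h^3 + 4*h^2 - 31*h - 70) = (h - 2)/(h^2 + 2*h - 35)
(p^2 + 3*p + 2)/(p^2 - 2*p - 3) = (p + 2)/(p - 3)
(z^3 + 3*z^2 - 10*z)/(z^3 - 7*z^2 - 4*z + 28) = z*(z + 5)/(z^2 - 5*z - 14)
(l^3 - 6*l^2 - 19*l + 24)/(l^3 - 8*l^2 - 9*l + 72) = (l - 1)/(l - 3)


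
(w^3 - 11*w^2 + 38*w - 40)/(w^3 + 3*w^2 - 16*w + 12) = (w^2 - 9*w + 20)/(w^2 + 5*w - 6)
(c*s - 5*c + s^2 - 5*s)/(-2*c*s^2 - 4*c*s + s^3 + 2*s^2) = (-c*s + 5*c - s^2 + 5*s)/(s*(2*c*s + 4*c - s^2 - 2*s))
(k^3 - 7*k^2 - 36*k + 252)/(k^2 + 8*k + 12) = (k^2 - 13*k + 42)/(k + 2)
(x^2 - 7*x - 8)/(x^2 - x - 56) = (x + 1)/(x + 7)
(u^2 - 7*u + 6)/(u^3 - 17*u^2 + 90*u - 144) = (u - 1)/(u^2 - 11*u + 24)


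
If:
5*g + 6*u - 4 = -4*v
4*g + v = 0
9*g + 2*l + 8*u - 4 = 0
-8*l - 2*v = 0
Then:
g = -4/77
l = -4/77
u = 4/7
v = 16/77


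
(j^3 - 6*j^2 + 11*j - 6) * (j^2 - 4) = j^5 - 6*j^4 + 7*j^3 + 18*j^2 - 44*j + 24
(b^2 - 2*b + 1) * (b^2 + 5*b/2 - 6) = b^4 + b^3/2 - 10*b^2 + 29*b/2 - 6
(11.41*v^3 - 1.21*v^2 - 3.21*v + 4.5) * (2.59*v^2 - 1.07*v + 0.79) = 29.5519*v^5 - 15.3426*v^4 + 1.9947*v^3 + 14.1338*v^2 - 7.3509*v + 3.555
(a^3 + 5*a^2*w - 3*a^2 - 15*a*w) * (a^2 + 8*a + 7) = a^5 + 5*a^4*w + 5*a^4 + 25*a^3*w - 17*a^3 - 85*a^2*w - 21*a^2 - 105*a*w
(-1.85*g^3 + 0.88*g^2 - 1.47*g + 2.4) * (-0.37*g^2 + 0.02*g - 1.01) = 0.6845*g^5 - 0.3626*g^4 + 2.43*g^3 - 1.8062*g^2 + 1.5327*g - 2.424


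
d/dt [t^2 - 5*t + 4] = 2*t - 5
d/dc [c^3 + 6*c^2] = 3*c*(c + 4)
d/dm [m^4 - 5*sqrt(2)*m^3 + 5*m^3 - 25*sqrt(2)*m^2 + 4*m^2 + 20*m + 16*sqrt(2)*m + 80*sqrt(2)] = 4*m^3 - 15*sqrt(2)*m^2 + 15*m^2 - 50*sqrt(2)*m + 8*m + 20 + 16*sqrt(2)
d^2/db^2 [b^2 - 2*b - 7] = 2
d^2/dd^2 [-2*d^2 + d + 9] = -4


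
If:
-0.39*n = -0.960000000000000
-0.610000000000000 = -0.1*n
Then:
No Solution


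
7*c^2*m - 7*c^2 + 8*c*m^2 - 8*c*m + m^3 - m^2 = (c + m)*(7*c + m)*(m - 1)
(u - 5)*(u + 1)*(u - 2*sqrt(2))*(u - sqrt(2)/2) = u^4 - 4*u^3 - 5*sqrt(2)*u^3/2 - 3*u^2 + 10*sqrt(2)*u^2 - 8*u + 25*sqrt(2)*u/2 - 10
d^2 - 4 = (d - 2)*(d + 2)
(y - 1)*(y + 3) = y^2 + 2*y - 3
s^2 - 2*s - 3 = (s - 3)*(s + 1)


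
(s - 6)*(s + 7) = s^2 + s - 42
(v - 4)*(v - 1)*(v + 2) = v^3 - 3*v^2 - 6*v + 8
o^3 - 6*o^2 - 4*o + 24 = (o - 6)*(o - 2)*(o + 2)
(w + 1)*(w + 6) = w^2 + 7*w + 6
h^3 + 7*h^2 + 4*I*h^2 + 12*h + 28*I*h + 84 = (h + 7)*(h - 2*I)*(h + 6*I)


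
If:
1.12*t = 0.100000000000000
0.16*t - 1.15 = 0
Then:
No Solution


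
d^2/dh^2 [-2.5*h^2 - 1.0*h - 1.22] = -5.00000000000000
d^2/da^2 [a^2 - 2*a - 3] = 2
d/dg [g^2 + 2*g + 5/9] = 2*g + 2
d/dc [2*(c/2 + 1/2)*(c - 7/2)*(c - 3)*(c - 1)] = 4*c^3 - 39*c^2/2 + 19*c + 13/2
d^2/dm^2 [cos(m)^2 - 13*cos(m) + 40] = 13*cos(m) - 2*cos(2*m)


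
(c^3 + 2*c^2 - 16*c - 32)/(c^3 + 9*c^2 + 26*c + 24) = (c - 4)/(c + 3)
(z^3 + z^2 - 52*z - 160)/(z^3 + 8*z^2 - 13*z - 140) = (z^2 - 4*z - 32)/(z^2 + 3*z - 28)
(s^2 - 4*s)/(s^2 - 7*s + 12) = s/(s - 3)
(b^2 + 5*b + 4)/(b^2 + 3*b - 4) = (b + 1)/(b - 1)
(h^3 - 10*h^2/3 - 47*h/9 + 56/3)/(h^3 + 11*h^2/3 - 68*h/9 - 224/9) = (h - 3)/(h + 4)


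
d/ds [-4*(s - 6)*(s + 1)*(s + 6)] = -12*s^2 - 8*s + 144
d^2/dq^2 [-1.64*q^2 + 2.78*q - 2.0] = -3.28000000000000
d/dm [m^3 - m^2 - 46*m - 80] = 3*m^2 - 2*m - 46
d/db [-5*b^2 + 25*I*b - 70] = -10*b + 25*I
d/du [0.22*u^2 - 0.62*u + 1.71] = 0.44*u - 0.62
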